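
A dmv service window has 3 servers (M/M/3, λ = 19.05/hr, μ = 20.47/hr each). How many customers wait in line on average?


a = λ/μ = 0.9306; ρ = a/3 = 0.3102
P₀ = 0.390868
Lq = P₀·a^c·ρ / (c!·(1−ρ)²) = 0.390868·0.80599·0.3102/(6·0.47581)
= 0.03423

Final: 0.03423


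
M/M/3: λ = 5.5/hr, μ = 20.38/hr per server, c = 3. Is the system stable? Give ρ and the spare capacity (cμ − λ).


Total capacity cμ = 3·20.38 = 61.14/hr
ρ = λ/(cμ) = 5.5/61.14 = 0.08996
Stable ⇔ ρ < 1: YES
Spare capacity = cμ − λ = 61.14 − 5.5 = 55.64/hr

Final: ρ = 0.08996; stable; margin = 55.64/hr


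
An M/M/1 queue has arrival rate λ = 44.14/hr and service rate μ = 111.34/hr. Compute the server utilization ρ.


ρ = λ/μ = 44.14/111.34 = 0.3964

Final: 0.3964


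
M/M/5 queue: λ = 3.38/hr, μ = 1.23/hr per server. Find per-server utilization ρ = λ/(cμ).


ρ = λ/(cμ) = 3.38/(5·1.23) = 3.38/6.15 = 0.5496

Final: 0.5496


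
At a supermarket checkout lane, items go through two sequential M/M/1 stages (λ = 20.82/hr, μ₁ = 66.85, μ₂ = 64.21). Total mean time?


Each node sees arrival rate λ = 20.82/hr (tandem ⇒ throughput preserved).
W₁ = 1/(μ₁−λ) = 1/(66.85−20.82) = 0.02172 hr
W₂ = 1/(μ₂−λ) = 1/(64.21−20.82) = 0.02305 hr
W_total = W₁ + W₂ = 0.02172 + 0.02305 = 0.04477 hr

Final: 0.04477 hr


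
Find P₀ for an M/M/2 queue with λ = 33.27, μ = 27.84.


a = λ/μ = 33.27/27.84 = 1.1950; ρ = a/c = 0.5975
Σ_{k=0}^{1} a^k/k! (terms k=0..1) = 1.00000 + 1.19504 = 2.19504
Tail: a^2/(2!(1−ρ)) = 1.42813/(2·0.4025) = 1.77417
P₀ = 1/(2.19504 + 1.77417) = 1/3.96921 = 0.251939

Final: 0.251939


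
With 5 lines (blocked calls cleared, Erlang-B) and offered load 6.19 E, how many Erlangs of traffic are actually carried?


B(5,6.19) = 0.373462 (Erlang-B)
Carried load = a(1 − B) = 6.19·(1 − 0.373462) = 6.19·0.626538 = 3.8783 E

Final: 3.8783 Erlangs


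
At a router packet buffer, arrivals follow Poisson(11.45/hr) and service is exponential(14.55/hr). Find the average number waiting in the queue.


ρ = 11.45/14.55 = 0.7869
Lq = ρ²/(1−ρ) = 0.6193/0.2131 = 2.9066

Final: 2.9066


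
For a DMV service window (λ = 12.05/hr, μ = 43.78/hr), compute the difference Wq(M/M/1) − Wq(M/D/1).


ρ = 12.05/43.78 = 0.2752
Wq(M/M/1) = ρ/(μ−λ) = 0.2752/31.73 = 0.008674 hr
Wq(M/D/1) = ρ/(2(μ−λ)) = 0.004337 hr
Savings = 0.008674 − 0.004337 = 0.004337 hr

Final: 0.004337 hr


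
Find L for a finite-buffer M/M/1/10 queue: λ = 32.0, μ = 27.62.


ρ = 32.0/27.62 = 1.1586
L = ρ[1 − (K+1)ρ^K + Kρ^(K+1)] / [(1−ρ)(1−ρ^(K+1))]
Numerator: 1.1586·(1 − 11·4.357757 + 10·5.048814) = 4.116213
Denominator: (-0.1586)·(-4.048814) = 0.642064
L = 4.116213/0.642064 = 6.4109

Final: 6.4109


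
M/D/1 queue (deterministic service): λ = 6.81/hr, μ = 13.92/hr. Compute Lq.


ρ = 6.81/13.92 = 0.4892
M/D/1: Lq = ρ²/(2(1−ρ)) = 0.2393/(2·0.5108) = 0.23429

Final: 0.23429


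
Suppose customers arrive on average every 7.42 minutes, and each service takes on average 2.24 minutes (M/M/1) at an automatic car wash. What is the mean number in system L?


λ = 60/7.42 = 8.0863 /hr
μ = 60/2.24 = 26.7857 /hr
ρ = λ/μ = 8.0863/26.7857 = 0.3019
L = ρ/(1−ρ) = 0.3019/0.6981 = 0.4324

Final: 0.4324


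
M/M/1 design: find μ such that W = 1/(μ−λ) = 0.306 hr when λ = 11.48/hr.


W = 1/(μ−λ) ⇒ μ − λ = 1/W = 1/0.306 = 3.2680
μ = λ + 1/W = 11.48 + 3.2680 = 14.7480 per hr

Final: 14.7480 /hr


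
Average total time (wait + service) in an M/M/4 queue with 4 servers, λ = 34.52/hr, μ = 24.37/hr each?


a = 1.4165; ρ = 0.3541; P₀ = 0.240782
Lq = P₀·a^c·ρ/(c!(1−ρ)²) = 0.03429
Wq = Lq/λ = 0.03429/34.52 = 0.0009933 hr
W = Wq + 1/μ = 0.0009933 + 0.04103 = 0.04203 hr

Final: 0.04203 hr


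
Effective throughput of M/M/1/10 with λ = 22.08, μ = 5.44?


ρ = 4.0588; P_K = (1−ρ)ρ^10/(1−ρ^11) = 0.753623
λ_eff = λ(1 − P_K) = 22.08·(1 − 0.753623) = 22.08·0.246377 = 5.4400 /hr

Final: 5.4400 /hr


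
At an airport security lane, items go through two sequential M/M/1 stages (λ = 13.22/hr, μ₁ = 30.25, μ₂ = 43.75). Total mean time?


Each node sees arrival rate λ = 13.22/hr (tandem ⇒ throughput preserved).
W₁ = 1/(μ₁−λ) = 1/(30.25−13.22) = 0.05872 hr
W₂ = 1/(μ₂−λ) = 1/(43.75−13.22) = 0.03275 hr
W_total = W₁ + W₂ = 0.05872 + 0.03275 = 0.09147 hr

Final: 0.09147 hr


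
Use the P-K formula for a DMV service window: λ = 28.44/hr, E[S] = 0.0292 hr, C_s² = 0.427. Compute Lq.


ρ = λ·E[S] = 28.44·0.0292 = 0.8304
Lq = ρ²(1+C_s²)/(2(1−ρ)) = 0.6896·(1+0.427)/(2·0.1696)
= 0.6896·1.4270/0.3391 = 2.90212

Final: 2.90212


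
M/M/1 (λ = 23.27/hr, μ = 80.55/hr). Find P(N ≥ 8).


ρ = 23.27/80.55 = 0.2889
P(N ≥ n) = ρ^n = 0.2889^8 = 0.00004851

Final: 0.00004851


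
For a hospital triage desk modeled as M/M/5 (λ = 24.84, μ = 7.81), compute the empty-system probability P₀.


a = λ/μ = 24.84/7.81 = 3.1805; ρ = a/c = 0.6361
Σ_{k=0}^{4} a^k/k! (terms k=0..4) = 1.00000 + 3.18054 + 5.05791 + 5.36229 + 4.26374 = 18.86448
Tail: a^5/(5!(1−ρ)) = 325.46387/(120·0.3639) = 7.45330
P₀ = 1/(18.86448 + 7.45330) = 1/26.31778 = 0.037997

Final: 0.037997


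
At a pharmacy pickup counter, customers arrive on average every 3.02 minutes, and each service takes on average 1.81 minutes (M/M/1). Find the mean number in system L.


λ = 60/3.02 = 19.8675 /hr
μ = 60/1.81 = 33.1492 /hr
ρ = λ/μ = 19.8675/33.1492 = 0.5993
L = ρ/(1−ρ) = 0.5993/0.4007 = 1.4959

Final: 1.4959


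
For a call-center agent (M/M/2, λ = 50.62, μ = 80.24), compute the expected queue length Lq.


a = λ/μ = 0.6309; ρ = a/2 = 0.3154
P₀ = 0.520417
Lq = P₀·a^c·ρ / (c!·(1−ρ)²) = 0.520417·0.39798·0.3154/(2·0.46864)
= 0.06970

Final: 0.06970


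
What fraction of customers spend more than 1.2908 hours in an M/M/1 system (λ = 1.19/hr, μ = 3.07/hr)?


W ~ Exponential(μ−λ) for M/M/1.
μ − λ = 3.07 − 1.19 = 1.8800
P(W > t) = e^{−(μ−λ)t} = e^{−2.4267} = 0.088327

Final: 0.088327


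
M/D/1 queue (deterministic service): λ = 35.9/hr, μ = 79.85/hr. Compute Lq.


ρ = 35.9/79.85 = 0.4496
M/D/1: Lq = ρ²/(2(1−ρ)) = 0.2021/(2·0.5504) = 0.18362

Final: 0.18362


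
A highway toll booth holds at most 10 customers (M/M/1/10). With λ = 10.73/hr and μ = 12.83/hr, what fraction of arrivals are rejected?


ρ = λ/μ = 10.73/12.83 = 0.8363
P_K = (1−ρ)ρ^K/(1−ρ^(K+1)) = (0.1637·0.167390)/(1 − 0.139992)
= 0.027398/0.860008 = 0.031858

Final: 0.031858


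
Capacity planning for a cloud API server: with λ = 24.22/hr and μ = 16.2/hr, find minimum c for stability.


Stability requires cμ > λ ⇔ c > λ/μ.
λ/μ = 24.22/16.2 = 1.4951
Minimum integer c = ⌊1.4951⌋ + 1 = 2
Check: 2·16.2 = 32.40 > 24.22, while 1·16.2 = 16.20 ≤ 24.22

Final: 2 servers


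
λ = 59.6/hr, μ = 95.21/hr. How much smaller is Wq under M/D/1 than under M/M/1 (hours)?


ρ = 59.6/95.21 = 0.6260
Wq(M/M/1) = ρ/(μ−λ) = 0.6260/35.61 = 0.01758 hr
Wq(M/D/1) = ρ/(2(μ−λ)) = 0.008789 hr
Savings = 0.01758 − 0.008789 = 0.008789 hr

Final: 0.008789 hr


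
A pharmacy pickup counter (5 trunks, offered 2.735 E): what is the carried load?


B(5,2.735) = 0.088002 (Erlang-B)
Carried load = a(1 − B) = 2.735·(1 − 0.088002) = 2.735·0.911998 = 2.4943 E

Final: 2.4943 Erlangs


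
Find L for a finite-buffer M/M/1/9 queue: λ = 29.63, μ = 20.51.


ρ = 29.63/20.51 = 1.4447
L = ρ[1 − (K+1)ρ^K + Kρ^(K+1)] / [(1−ρ)(1−ρ^(K+1))]
Numerator: 1.4447·(1 − 10·27.409046 + 9·39.596784) = 120.312237
Denominator: (-0.4447)·(-38.596784) = 17.162490
L = 120.312237/17.162490 = 7.0102

Final: 7.0102


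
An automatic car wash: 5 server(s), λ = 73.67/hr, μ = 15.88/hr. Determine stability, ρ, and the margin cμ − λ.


Total capacity cμ = 5·15.88 = 79.40/hr
ρ = λ/(cμ) = 73.67/79.40 = 0.9278
Stable ⇔ ρ < 1: YES
Spare capacity = cμ − λ = 79.40 − 73.67 = 5.73/hr

Final: ρ = 0.9278; stable; margin = 5.73/hr


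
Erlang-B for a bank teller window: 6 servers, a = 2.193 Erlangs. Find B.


B(c,a) = (a^c/c!) / Σ_{k=0}^{c} a^k/k!
a^6/6! = 0.154490
Σ terms (k=0..6): 1.00000 + 2.19300 + 2.40462 + 1.75778 + 0.96370 + 0.42268 + 0.15449 = 8.896278
B = 0.154490/8.896278 = 0.017366

Final: 0.017366


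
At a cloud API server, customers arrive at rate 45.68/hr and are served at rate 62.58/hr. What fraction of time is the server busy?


ρ = λ/μ = 45.68/62.58 = 0.7299

Final: 0.7299


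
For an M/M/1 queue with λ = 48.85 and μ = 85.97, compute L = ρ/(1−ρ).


ρ = λ/μ = 48.85/85.97 = 0.5682
L = ρ/(1−ρ) = 0.5682/(1 − 0.5682) = 0.5682/0.4318 = 1.3160

Final: 1.3160


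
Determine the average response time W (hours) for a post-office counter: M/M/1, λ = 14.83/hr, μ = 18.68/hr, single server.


W = 1/(μ−λ) = 1/(18.68 − 14.83) = 1/3.85 = 0.2597 hr

Final: 0.2597 hr


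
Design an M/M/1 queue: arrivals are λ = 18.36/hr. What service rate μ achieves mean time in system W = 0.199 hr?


W = 1/(μ−λ) ⇒ μ − λ = 1/W = 1/0.199 = 5.0251
μ = λ + 1/W = 18.36 + 5.0251 = 23.3851 per hr

Final: 23.3851 /hr


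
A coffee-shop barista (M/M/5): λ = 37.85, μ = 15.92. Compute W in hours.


a = 2.3775; ρ = 0.4755; P₀ = 0.091059
Lq = P₀·a^c·ρ/(c!(1−ρ)²) = 0.09964
Wq = Lq/λ = 0.09964/37.85 = 0.002632 hr
W = Wq + 1/μ = 0.002632 + 0.06281 = 0.06545 hr

Final: 0.06545 hr


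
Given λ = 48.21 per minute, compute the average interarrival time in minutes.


Mean interarrival time = 1/λ = 1/48.21 minute = 0.02074 minute
In minutes: 0.02074 × 1 = 0.02074 min

Final: 0.02074 min


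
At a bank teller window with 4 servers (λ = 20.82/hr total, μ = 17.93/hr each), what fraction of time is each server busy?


ρ = λ/(cμ) = 20.82/(4·17.93) = 20.82/71.72 = 0.2903

Final: 0.2903


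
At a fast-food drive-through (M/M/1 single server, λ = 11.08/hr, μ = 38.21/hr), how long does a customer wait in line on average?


ρ = 11.08/38.21 = 0.2900
Wq = ρ/(μ−λ) = 0.2900/(38.21 − 11.08) = 0.2900/27.13 = 0.01069 hr

Final: 0.01069 hr


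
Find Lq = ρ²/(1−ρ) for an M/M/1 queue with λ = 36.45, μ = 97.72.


ρ = 36.45/97.72 = 0.3730
Lq = ρ²/(1−ρ) = 0.1391/0.6270 = 0.2219

Final: 0.2219


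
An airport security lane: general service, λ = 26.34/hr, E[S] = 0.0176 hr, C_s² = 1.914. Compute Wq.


ρ = λ·E[S] = 26.34·0.0176 = 0.4636
E[S²] = E[S]²(1+C_s²) = 0.0176²·(1+1.914) = 0.0009026
Wq = λ·E[S²]/(2(1−ρ)) = 26.34·0.0009026/(2·0.5364) = 0.02216 hr

Final: 0.02216 hr


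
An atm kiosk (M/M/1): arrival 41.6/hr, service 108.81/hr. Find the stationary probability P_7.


ρ = 41.6/108.81 = 0.3823
P_n = (1−ρ)·ρ^n = (1 − 0.3823)·0.3823^7 = 0.6177·0.001194 = 0.0007375

Final: 0.0007375


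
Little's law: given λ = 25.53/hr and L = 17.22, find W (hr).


W = L/λ = 17.22/25.53 = 0.6745 hr

Final: 0.6745 hr


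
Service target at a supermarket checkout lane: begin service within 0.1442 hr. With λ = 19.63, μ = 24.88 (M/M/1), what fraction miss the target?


ρ = 19.63/24.88 = 0.7890
P(Wq > t) = ρ·e^{−(μ−λ)t} = 0.7890·e^{−0.7571}
= 0.7890·0.469048 = 0.370073

Final: 0.370073


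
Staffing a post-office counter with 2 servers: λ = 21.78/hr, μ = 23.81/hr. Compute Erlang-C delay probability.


a = λ/μ = 0.9147; ρ = a/2 = 0.4574
P₀ = 0.372334 (from M/M/c formula)
C(c,a) = [a^c/(c!(1−ρ))]·P₀ = [0.83675/(2·0.5426)]·0.372334
= 0.77102·0.372334 = 0.287076

Final: 0.287076


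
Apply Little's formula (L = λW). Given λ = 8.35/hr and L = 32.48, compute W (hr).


W = L/λ = 32.48/8.35 = 3.8898 hr

Final: 3.8898 hr


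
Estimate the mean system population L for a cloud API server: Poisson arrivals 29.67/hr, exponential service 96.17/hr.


ρ = λ/μ = 29.67/96.17 = 0.3085
L = ρ/(1−ρ) = 0.3085/(1 − 0.3085) = 0.3085/0.6915 = 0.4462

Final: 0.4462


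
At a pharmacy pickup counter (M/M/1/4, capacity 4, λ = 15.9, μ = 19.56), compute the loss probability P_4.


ρ = λ/μ = 15.9/19.56 = 0.8129
P_K = (1−ρ)ρ^K/(1−ρ^(K+1)) = (0.1871·0.436630)/(1 − 0.354929)
= 0.081701/0.645071 = 0.126654

Final: 0.126654


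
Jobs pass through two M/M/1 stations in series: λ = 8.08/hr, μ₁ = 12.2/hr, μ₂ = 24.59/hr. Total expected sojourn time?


Each node sees arrival rate λ = 8.08/hr (tandem ⇒ throughput preserved).
W₁ = 1/(μ₁−λ) = 1/(12.2−8.08) = 0.24272 hr
W₂ = 1/(μ₂−λ) = 1/(24.59−8.08) = 0.06057 hr
W_total = W₁ + W₂ = 0.24272 + 0.06057 = 0.30329 hr

Final: 0.30329 hr


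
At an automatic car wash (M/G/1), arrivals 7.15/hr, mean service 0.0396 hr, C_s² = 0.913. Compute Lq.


ρ = λ·E[S] = 7.15·0.0396 = 0.2831
Lq = ρ²(1+C_s²)/(2(1−ρ)) = 0.08017·(1+0.913)/(2·0.7169)
= 0.08017·1.9130/1.4337 = 0.10697

Final: 0.10697


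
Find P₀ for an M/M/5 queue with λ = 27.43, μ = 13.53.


a = λ/μ = 27.43/13.53 = 2.0273; ρ = a/c = 0.4055
Σ_{k=0}^{4} a^k/k! (terms k=0..4) = 1.00000 + 2.02735 + 2.05507 + 1.38878 + 0.70388 = 7.17508
Tail: a^5/(5!(1−ρ)) = 34.24838/(120·0.5945) = 0.48005
P₀ = 1/(7.17508 + 0.48005) = 1/7.65512 = 0.130631

Final: 0.130631


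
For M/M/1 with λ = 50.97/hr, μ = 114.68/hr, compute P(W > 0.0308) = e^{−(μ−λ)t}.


W ~ Exponential(μ−λ) for M/M/1.
μ − λ = 114.68 − 50.97 = 63.7100
P(W > t) = e^{−(μ−λ)t} = e^{−1.9623} = 0.140539

Final: 0.140539


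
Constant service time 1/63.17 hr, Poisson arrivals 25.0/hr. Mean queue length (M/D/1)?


ρ = 25.0/63.17 = 0.3958
M/D/1: Lq = ρ²/(2(1−ρ)) = 0.1566/(2·0.6042) = 0.12960

Final: 0.12960


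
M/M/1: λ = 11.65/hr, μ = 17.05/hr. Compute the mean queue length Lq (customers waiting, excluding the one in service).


ρ = 11.65/17.05 = 0.6833
Lq = ρ²/(1−ρ) = 0.4669/0.3167 = 1.4741

Final: 1.4741


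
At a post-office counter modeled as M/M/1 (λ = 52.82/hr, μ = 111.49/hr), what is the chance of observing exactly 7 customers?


ρ = 52.82/111.49 = 0.4738
P_n = (1−ρ)·ρ^n = (1 − 0.4738)·0.4738^7 = 0.5262·0.005357 = 0.002819

Final: 0.002819


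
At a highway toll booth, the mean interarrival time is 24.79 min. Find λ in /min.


λ = 1/(interarrival time) in consistent units.
1 minute = 1 min, so λ = 1/24.79 = 0.04034 per minute

Final: 0.04034 /min


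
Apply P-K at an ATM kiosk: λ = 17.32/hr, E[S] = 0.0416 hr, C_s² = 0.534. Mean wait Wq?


ρ = λ·E[S] = 17.32·0.0416 = 0.7205
E[S²] = E[S]²(1+C_s²) = 0.0416²·(1+0.534) = 0.002655
Wq = λ·E[S²]/(2(1−ρ)) = 17.32·0.002655/(2·0.2795) = 0.08226 hr

Final: 0.08226 hr


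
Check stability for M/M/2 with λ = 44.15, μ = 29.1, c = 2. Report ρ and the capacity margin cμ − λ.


Total capacity cμ = 2·29.1 = 58.20/hr
ρ = λ/(cμ) = 44.15/58.20 = 0.7586
Stable ⇔ ρ < 1: YES
Spare capacity = cμ − λ = 58.20 − 44.15 = 14.05/hr

Final: ρ = 0.7586; stable; margin = 14.05/hr


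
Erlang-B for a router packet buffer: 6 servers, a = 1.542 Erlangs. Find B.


B(c,a) = (a^c/c!) / Σ_{k=0}^{c} a^k/k!
a^6/6! = 0.018671
Σ terms (k=0..6): 1.00000 + 1.54200 + 1.18888 + 0.61109 + 0.23557 + 0.07265 + 0.01867 = 4.668863
B = 0.018671/4.668863 = 0.003999

Final: 0.003999


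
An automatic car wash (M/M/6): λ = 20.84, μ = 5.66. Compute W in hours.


a = 3.6820; ρ = 0.6137; P₀ = 0.023790
Lq = P₀·a^c·ρ/(c!(1−ρ)²) = 0.33849
Wq = Lq/λ = 0.33849/20.84 = 0.01624 hr
W = Wq + 1/μ = 0.01624 + 0.17668 = 0.19292 hr

Final: 0.19292 hr


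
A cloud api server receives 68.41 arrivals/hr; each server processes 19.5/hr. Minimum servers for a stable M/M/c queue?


Stability requires cμ > λ ⇔ c > λ/μ.
λ/μ = 68.41/19.5 = 3.5082
Minimum integer c = ⌊3.5082⌋ + 1 = 4
Check: 4·19.5 = 78.00 > 68.41, while 3·19.5 = 58.50 ≤ 68.41

Final: 4 servers


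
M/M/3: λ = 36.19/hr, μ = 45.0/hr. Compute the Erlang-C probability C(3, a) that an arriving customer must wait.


a = λ/μ = 0.8042; ρ = a/3 = 0.2681
P₀ = 0.445226 (from M/M/c formula)
C(c,a) = [a^c/(c!(1−ρ))]·P₀ = [0.52015/(6·0.7319)]·0.445226
= 0.11844·0.445226 = 0.052734

Final: 0.052734


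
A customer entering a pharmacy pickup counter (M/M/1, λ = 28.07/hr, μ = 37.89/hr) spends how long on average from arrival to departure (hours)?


W = 1/(μ−λ) = 1/(37.89 − 28.07) = 1/9.82 = 0.1018 hr

Final: 0.1018 hr


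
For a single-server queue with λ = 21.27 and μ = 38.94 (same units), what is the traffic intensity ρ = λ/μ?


ρ = λ/μ = 21.27/38.94 = 0.5462

Final: 0.5462


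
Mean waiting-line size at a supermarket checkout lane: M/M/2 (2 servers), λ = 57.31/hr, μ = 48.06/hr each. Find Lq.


a = λ/μ = 1.1925; ρ = a/2 = 0.5962
P₀ = 0.252949
Lq = P₀·a^c·ρ / (c!·(1−ρ)²) = 0.252949·1.42198·0.5962/(2·0.16303)
= 0.65774

Final: 0.65774


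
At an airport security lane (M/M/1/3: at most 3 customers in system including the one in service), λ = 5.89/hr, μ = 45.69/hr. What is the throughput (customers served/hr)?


ρ = 0.1289; P_K = (1−ρ)ρ^3/(1−ρ^4) = 0.001867
λ_eff = λ(1 − P_K) = 5.89·(1 − 0.001867) = 5.89·0.998133 = 5.8790 /hr

Final: 5.8790 /hr


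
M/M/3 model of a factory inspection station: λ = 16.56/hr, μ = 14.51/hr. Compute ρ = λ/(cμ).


ρ = λ/(cμ) = 16.56/(3·14.51) = 16.56/43.53 = 0.3804

Final: 0.3804


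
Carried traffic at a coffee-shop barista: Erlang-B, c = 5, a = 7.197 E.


B(5,7.197) = 0.436157 (Erlang-B)
Carried load = a(1 − B) = 7.197·(1 − 0.436157) = 7.197·0.563843 = 4.0580 E

Final: 4.0580 Erlangs


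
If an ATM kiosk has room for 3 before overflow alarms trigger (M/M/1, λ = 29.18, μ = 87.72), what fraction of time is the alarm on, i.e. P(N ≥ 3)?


ρ = 29.18/87.72 = 0.3326
P(N ≥ n) = ρ^n = 0.3326^3 = 0.036810

Final: 0.036810


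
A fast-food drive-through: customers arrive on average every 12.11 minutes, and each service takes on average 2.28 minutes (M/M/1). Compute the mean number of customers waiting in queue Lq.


λ = 60/12.11 = 4.9546 /hr
μ = 60/2.28 = 26.3158 /hr
ρ = λ/μ = 4.9546/26.3158 = 0.1883
Lq = ρ²/(1−ρ) = 0.03545/0.8117 = 0.04367

Final: 0.04367


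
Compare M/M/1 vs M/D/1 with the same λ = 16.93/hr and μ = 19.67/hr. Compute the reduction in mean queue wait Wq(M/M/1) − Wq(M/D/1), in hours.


ρ = 16.93/19.67 = 0.8607
Wq(M/M/1) = ρ/(μ−λ) = 0.8607/2.74 = 0.31412 hr
Wq(M/D/1) = ρ/(2(μ−λ)) = 0.15706 hr
Savings = 0.31412 − 0.15706 = 0.15706 hr

Final: 0.15706 hr


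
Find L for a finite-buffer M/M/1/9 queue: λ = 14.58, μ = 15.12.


ρ = 14.58/15.12 = 0.9643
L = ρ[1 − (K+1)ρ^K + Kρ^(K+1)] / [(1−ρ)(1−ρ^(K+1))]
Numerator: 0.9643·(1 − 10·0.720861 + 9·0.695116) = 0.045739
Denominator: (0.03571)·(0.304884) = 0.010889
L = 0.045739/0.010889 = 4.2006

Final: 4.2006


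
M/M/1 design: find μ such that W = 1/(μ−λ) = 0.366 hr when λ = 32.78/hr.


W = 1/(μ−λ) ⇒ μ − λ = 1/W = 1/0.366 = 2.7322
μ = λ + 1/W = 32.78 + 2.7322 = 35.5122 per hr

Final: 35.5122 /hr


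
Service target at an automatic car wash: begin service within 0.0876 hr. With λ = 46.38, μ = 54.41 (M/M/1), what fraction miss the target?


ρ = 46.38/54.41 = 0.8524
P(Wq > t) = ρ·e^{−(μ−λ)t} = 0.8524·e^{−0.7034}
= 0.8524·0.494886 = 0.421849

Final: 0.421849


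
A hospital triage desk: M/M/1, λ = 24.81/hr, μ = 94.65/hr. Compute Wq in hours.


ρ = 24.81/94.65 = 0.2621
Wq = ρ/(μ−λ) = 0.2621/(94.65 − 24.81) = 0.2621/69.84 = 0.003753 hr

Final: 0.003753 hr


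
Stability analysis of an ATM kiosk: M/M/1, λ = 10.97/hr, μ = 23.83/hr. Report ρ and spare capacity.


Total capacity cμ = 1·23.83 = 23.83/hr
ρ = λ/(cμ) = 10.97/23.83 = 0.4603
Stable ⇔ ρ < 1: YES
Spare capacity = cμ − λ = 23.83 − 10.97 = 12.86/hr

Final: ρ = 0.4603; stable; margin = 12.86/hr


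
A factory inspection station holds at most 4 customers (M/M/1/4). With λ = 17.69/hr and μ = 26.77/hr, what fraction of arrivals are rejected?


ρ = λ/μ = 17.69/26.77 = 0.6608
P_K = (1−ρ)ρ^K/(1−ρ^(K+1)) = (0.3392·0.190686)/(1 − 0.126008)
= 0.064678/0.873992 = 0.074003

Final: 0.074003


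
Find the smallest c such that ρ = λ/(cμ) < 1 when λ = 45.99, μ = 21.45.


Stability requires cμ > λ ⇔ c > λ/μ.
λ/μ = 45.99/21.45 = 2.1441
Minimum integer c = ⌊2.1441⌋ + 1 = 3
Check: 3·21.45 = 64.35 > 45.99, while 2·21.45 = 42.90 ≤ 45.99

Final: 3 servers


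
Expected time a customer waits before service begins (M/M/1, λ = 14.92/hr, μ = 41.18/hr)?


ρ = 14.92/41.18 = 0.3623
Wq = ρ/(μ−λ) = 0.3623/(41.18 − 14.92) = 0.3623/26.26 = 0.01380 hr

Final: 0.01380 hr


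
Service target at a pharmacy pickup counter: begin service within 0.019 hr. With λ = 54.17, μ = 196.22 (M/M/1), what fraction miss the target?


ρ = 54.17/196.22 = 0.2761
P(Wq > t) = ρ·e^{−(μ−λ)t} = 0.2761·e^{−2.6989}
= 0.2761·0.067276 = 0.018573

Final: 0.018573


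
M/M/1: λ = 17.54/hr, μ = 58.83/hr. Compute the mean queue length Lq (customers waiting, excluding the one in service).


ρ = 17.54/58.83 = 0.2981
Lq = ρ²/(1−ρ) = 0.08889/0.7019 = 0.1267

Final: 0.1267


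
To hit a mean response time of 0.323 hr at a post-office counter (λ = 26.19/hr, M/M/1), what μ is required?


W = 1/(μ−λ) ⇒ μ − λ = 1/W = 1/0.323 = 3.0960
μ = λ + 1/W = 26.19 + 3.0960 = 29.2860 per hr

Final: 29.2860 /hr


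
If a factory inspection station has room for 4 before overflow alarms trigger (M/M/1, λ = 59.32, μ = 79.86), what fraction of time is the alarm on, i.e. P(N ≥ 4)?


ρ = 59.32/79.86 = 0.7428
P(N ≥ n) = ρ^n = 0.7428^4 = 0.304430

Final: 0.304430


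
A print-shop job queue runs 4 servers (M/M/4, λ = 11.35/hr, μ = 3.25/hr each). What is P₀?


a = λ/μ = 11.35/3.25 = 3.4923; ρ = a/c = 0.8731
Σ_{k=0}^{3} a^k/k! (terms k=0..3) = 1.00000 + 3.49231 + 6.09811 + 7.09882 = 17.68924
Tail: a^4/(4!(1−ρ)) = 148.74761/(24·0.1269) = 48.83129
P₀ = 1/(17.68924 + 48.83129) = 1/66.52052 = 0.015033

Final: 0.015033


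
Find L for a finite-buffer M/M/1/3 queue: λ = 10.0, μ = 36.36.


ρ = 10.0/36.36 = 0.2750
L = ρ[1 − (K+1)ρ^K + Kρ^(K+1)] / [(1−ρ)(1−ρ^(K+1))]
Numerator: 0.2750·(1 − 4·0.020803 + 3·0.005721) = 0.256862
Denominator: (0.7250)·(0.994279) = 0.720825
L = 0.256862/0.720825 = 0.3563

Final: 0.3563


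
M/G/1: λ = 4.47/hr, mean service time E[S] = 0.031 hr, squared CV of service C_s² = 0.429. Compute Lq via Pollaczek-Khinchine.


ρ = λ·E[S] = 4.47·0.031 = 0.1386
Lq = ρ²(1+C_s²)/(2(1−ρ)) = 0.01920·(1+0.429)/(2·0.8614)
= 0.01920·1.4290/1.7229 = 0.01593

Final: 0.01593


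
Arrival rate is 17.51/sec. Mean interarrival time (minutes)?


Mean interarrival time = 1/λ = 1/17.51 second = 0.05711 second
In minutes: 0.05711 × 0.0166667 = 0.0009518 min

Final: 0.0009518 min


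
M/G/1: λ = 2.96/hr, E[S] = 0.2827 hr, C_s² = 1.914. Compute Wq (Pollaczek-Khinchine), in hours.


ρ = λ·E[S] = 2.96·0.2827 = 0.8368
E[S²] = E[S]²(1+C_s²) = 0.2827²·(1+1.914) = 0.232885
Wq = λ·E[S²]/(2(1−ρ)) = 2.96·0.232885/(2·0.1632) = 2.11184 hr

Final: 2.11184 hr


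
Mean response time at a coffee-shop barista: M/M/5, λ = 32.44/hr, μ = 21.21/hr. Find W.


a = 1.5295; ρ = 0.3059; P₀ = 0.216268
Lq = P₀·a^c·ρ/(c!(1−ρ)²) = 0.009577
Wq = Lq/λ = 0.009577/32.44 = 0.0002952 hr
W = Wq + 1/μ = 0.0002952 + 0.04715 = 0.04744 hr

Final: 0.04744 hr


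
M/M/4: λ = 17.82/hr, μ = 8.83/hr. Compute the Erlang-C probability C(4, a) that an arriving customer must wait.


a = λ/μ = 2.0181; ρ = a/4 = 0.5045
P₀ = 0.127887 (from M/M/c formula)
C(c,a) = [a^c/(c!(1−ρ))]·P₀ = [16.58777/(24·0.4955)]·0.127887
= 1.39495·0.127887 = 0.178397

Final: 0.178397


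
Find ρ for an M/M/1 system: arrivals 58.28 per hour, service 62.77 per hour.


ρ = λ/μ = 58.28/62.77 = 0.9285

Final: 0.9285


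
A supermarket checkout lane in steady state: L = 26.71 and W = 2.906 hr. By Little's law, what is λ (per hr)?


λ = L/W = 26.71/2.906 = 9.1913 /hr

Final: 9.1913 /hr


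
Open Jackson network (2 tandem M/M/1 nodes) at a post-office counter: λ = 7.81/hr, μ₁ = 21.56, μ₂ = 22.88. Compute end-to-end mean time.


Each node sees arrival rate λ = 7.81/hr (tandem ⇒ throughput preserved).
W₁ = 1/(μ₁−λ) = 1/(21.56−7.81) = 0.07273 hr
W₂ = 1/(μ₂−λ) = 1/(22.88−7.81) = 0.06636 hr
W_total = W₁ + W₂ = 0.07273 + 0.06636 = 0.13908 hr

Final: 0.13908 hr


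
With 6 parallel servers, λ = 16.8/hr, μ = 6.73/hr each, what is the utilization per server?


ρ = λ/(cμ) = 16.8/(6·6.73) = 16.8/40.38 = 0.4160

Final: 0.4160


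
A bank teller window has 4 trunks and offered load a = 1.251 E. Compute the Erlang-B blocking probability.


B(c,a) = (a^c/c!) / Σ_{k=0}^{c} a^k/k!
a^4/4! = 0.102051
Σ terms (k=0..4): 1.00000 + 1.25100 + 0.78250 + 0.32630 + 0.10205 = 3.461854
B = 0.102051/3.461854 = 0.029479

Final: 0.029479


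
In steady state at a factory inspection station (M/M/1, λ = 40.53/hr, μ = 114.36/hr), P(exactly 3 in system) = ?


ρ = 40.53/114.36 = 0.3544
P_n = (1−ρ)·ρ^n = (1 − 0.3544)·0.3544^3 = 0.6456·0.044515 = 0.028739

Final: 0.028739


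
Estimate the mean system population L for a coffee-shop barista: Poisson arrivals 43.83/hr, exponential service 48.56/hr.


ρ = λ/μ = 43.83/48.56 = 0.9026
L = ρ/(1−ρ) = 0.9026/(1 − 0.9026) = 0.9026/0.09741 = 9.2664

Final: 9.2664


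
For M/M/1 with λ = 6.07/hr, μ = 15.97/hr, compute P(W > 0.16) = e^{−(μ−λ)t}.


W ~ Exponential(μ−λ) for M/M/1.
μ − λ = 15.97 − 6.07 = 9.9000
P(W > t) = e^{−(μ−λ)t} = e^{−1.5840} = 0.205153

Final: 0.205153


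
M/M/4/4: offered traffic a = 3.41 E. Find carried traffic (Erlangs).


B(4,3.41) = 0.250767 (Erlang-B)
Carried load = a(1 − B) = 3.41·(1 − 0.250767) = 3.41·0.749233 = 2.5549 E

Final: 2.5549 Erlangs


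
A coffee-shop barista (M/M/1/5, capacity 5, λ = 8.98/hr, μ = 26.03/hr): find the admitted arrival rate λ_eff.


ρ = 0.3450; P_K = (1−ρ)ρ^5/(1−ρ^6) = 0.003206
λ_eff = λ(1 − P_K) = 8.98·(1 − 0.003206) = 8.98·0.996794 = 8.9512 /hr

Final: 8.9512 /hr


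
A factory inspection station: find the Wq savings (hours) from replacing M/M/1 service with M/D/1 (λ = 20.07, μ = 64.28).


ρ = 20.07/64.28 = 0.3122
Wq(M/M/1) = ρ/(μ−λ) = 0.3122/44.21 = 0.007062 hr
Wq(M/D/1) = ρ/(2(μ−λ)) = 0.003531 hr
Savings = 0.007062 − 0.003531 = 0.003531 hr

Final: 0.003531 hr


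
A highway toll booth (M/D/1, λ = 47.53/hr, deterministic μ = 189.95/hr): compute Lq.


ρ = 47.53/189.95 = 0.2502
M/D/1: Lq = ρ²/(2(1−ρ)) = 0.06261/(2·0.7498) = 0.04175

Final: 0.04175


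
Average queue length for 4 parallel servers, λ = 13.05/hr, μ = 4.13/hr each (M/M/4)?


a = λ/μ = 3.1598; ρ = a/4 = 0.7900
P₀ = 0.029253
Lq = P₀·a^c·ρ / (c!·(1−ρ)²) = 0.029253·99.68776·0.7900/(24·0.04412)
= 2.17550

Final: 2.17550


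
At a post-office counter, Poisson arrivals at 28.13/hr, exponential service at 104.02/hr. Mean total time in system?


W = 1/(μ−λ) = 1/(104.02 − 28.13) = 1/75.89 = 0.01318 hr

Final: 0.01318 hr


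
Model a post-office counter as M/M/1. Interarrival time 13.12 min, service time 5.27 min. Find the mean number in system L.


λ = 60/13.12 = 4.5732 /hr
μ = 60/5.27 = 11.3852 /hr
ρ = λ/μ = 4.5732/11.3852 = 0.4017
L = ρ/(1−ρ) = 0.4017/0.5983 = 0.6713

Final: 0.6713


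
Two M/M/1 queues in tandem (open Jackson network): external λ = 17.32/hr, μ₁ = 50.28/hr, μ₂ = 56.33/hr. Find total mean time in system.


Each node sees arrival rate λ = 17.32/hr (tandem ⇒ throughput preserved).
W₁ = 1/(μ₁−λ) = 1/(50.28−17.32) = 0.03034 hr
W₂ = 1/(μ₂−λ) = 1/(56.33−17.32) = 0.02563 hr
W_total = W₁ + W₂ = 0.03034 + 0.02563 = 0.05597 hr

Final: 0.05597 hr


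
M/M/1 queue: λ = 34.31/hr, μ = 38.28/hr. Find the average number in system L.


ρ = λ/μ = 34.31/38.28 = 0.8963
L = ρ/(1−ρ) = 0.8963/(1 − 0.8963) = 0.8963/0.1037 = 8.6423

Final: 8.6423


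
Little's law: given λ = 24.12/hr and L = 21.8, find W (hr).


W = L/λ = 21.8/24.12 = 0.9038 hr

Final: 0.9038 hr


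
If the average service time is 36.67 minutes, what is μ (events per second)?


μ = 1/(service time) in consistent units.
1 second = 0.0166667 min, so μ = 0.0166667/36.67 = 0.0004545 per second

Final: 0.0004545 /sec


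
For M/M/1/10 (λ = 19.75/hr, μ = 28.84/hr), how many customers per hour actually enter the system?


ρ = 0.6848; P_K = (1−ρ)ρ^10/(1−ρ^11) = 0.007263
λ_eff = λ(1 − P_K) = 19.75·(1 − 0.007263) = 19.75·0.992737 = 19.6066 /hr

Final: 19.6066 /hr


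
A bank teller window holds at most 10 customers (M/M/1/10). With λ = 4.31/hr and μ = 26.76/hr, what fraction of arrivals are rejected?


ρ = λ/μ = 4.31/26.76 = 0.1611
P_K = (1−ρ)ρ^K/(1−ρ^(K+1)) = (0.8389·0.00000001175)/(1 − 0.000000001892)
= 0.000000009855/1.000000 = 0.000000009855

Final: 0.000000009855


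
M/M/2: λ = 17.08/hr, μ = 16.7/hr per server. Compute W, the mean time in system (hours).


a = 1.0228; ρ = 0.5114; P₀ = 0.323296
Lq = P₀·a^c·ρ/(c!(1−ρ)²) = 0.36217
Wq = Lq/λ = 0.36217/17.08 = 0.02120 hr
W = Wq + 1/μ = 0.02120 + 0.05988 = 0.08108 hr

Final: 0.08108 hr


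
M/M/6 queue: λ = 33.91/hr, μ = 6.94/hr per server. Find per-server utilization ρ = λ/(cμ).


ρ = λ/(cμ) = 33.91/(6·6.94) = 33.91/41.64 = 0.8144

Final: 0.8144


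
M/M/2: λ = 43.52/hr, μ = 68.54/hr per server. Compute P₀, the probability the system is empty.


a = λ/μ = 43.52/68.54 = 0.6350; ρ = a/c = 0.3175
Σ_{k=0}^{1} a^k/k! (terms k=0..1) = 1.00000 + 0.63496 = 1.63496
Tail: a^2/(2!(1−ρ)) = 0.40317/(2·0.6825) = 0.29535
P₀ = 1/(1.63496 + 0.29535) = 1/1.93031 = 0.518051

Final: 0.518051


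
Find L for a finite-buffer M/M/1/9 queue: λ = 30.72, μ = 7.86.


ρ = 30.72/7.86 = 3.9084
L = ρ[1 − (K+1)ρ^K + Kρ^(K+1)] / [(1−ρ)(1−ρ^(K+1))]
Numerator: 3.9084·(1 − 10·212808.018475 + 9·831738.209614) = 20939489.521422
Denominator: (-2.9084)·(-831737.209614) = 2419021.960785
L = 20939489.521422/2419021.960785 = 8.6562

Final: 8.6562


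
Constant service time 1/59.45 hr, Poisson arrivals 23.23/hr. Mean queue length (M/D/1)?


ρ = 23.23/59.45 = 0.3907
M/D/1: Lq = ρ²/(2(1−ρ)) = 0.1527/(2·0.6093) = 0.12530

Final: 0.12530


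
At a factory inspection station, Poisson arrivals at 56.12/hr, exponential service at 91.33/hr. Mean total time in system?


W = 1/(μ−λ) = 1/(91.33 − 56.12) = 1/35.21 = 0.02840 hr

Final: 0.02840 hr


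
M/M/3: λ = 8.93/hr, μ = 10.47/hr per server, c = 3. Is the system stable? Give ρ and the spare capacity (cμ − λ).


Total capacity cμ = 3·10.47 = 31.41/hr
ρ = λ/(cμ) = 8.93/31.41 = 0.2843
Stable ⇔ ρ < 1: YES
Spare capacity = cμ − λ = 31.41 − 8.93 = 22.48/hr

Final: ρ = 0.2843; stable; margin = 22.48/hr


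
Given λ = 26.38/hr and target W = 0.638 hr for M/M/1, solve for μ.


W = 1/(μ−λ) ⇒ μ − λ = 1/W = 1/0.638 = 1.5674
μ = λ + 1/W = 26.38 + 1.5674 = 27.9474 per hr

Final: 27.9474 /hr


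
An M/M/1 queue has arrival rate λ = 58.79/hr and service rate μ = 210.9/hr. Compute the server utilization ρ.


ρ = λ/μ = 58.79/210.9 = 0.2788

Final: 0.2788


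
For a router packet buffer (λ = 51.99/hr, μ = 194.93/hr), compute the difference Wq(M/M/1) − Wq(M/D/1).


ρ = 51.99/194.93 = 0.2667
Wq(M/M/1) = ρ/(μ−λ) = 0.2667/142.94 = 0.001866 hr
Wq(M/D/1) = ρ/(2(μ−λ)) = 0.0009329 hr
Savings = 0.001866 − 0.0009329 = 0.0009329 hr

Final: 0.0009329 hr


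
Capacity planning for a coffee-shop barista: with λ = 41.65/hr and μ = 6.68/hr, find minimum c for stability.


Stability requires cμ > λ ⇔ c > λ/μ.
λ/μ = 41.65/6.68 = 6.2350
Minimum integer c = ⌊6.2350⌋ + 1 = 7
Check: 7·6.68 = 46.76 > 41.65, while 6·6.68 = 40.08 ≤ 41.65

Final: 7 servers


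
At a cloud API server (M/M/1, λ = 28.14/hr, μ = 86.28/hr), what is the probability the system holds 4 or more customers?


ρ = 28.14/86.28 = 0.3261
P(N ≥ n) = ρ^n = 0.3261^4 = 0.011315

Final: 0.011315


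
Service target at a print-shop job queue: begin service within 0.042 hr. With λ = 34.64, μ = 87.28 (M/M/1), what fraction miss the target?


ρ = 34.64/87.28 = 0.3969
P(Wq > t) = ρ·e^{−(μ−λ)t} = 0.3969·e^{−2.2109}
= 0.3969·0.109604 = 0.043500

Final: 0.043500


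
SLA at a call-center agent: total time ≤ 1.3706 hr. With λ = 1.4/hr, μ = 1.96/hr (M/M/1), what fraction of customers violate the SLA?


W ~ Exponential(μ−λ) for M/M/1.
μ − λ = 1.96 − 1.4 = 0.5600
P(W > t) = e^{−(μ−λ)t} = e^{−0.7675} = 0.464155

Final: 0.464155


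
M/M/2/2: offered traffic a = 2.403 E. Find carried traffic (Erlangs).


B(2,2.403) = 0.459000 (Erlang-B)
Carried load = a(1 − B) = 2.403·(1 − 0.459000) = 2.403·0.541000 = 1.3000 E

Final: 1.3000 Erlangs


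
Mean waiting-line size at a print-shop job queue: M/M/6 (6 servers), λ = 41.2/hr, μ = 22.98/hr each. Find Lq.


a = λ/μ = 1.7929; ρ = a/6 = 0.2988
P₀ = 0.166357
Lq = P₀·a^c·ρ / (c!·(1−ρ)²) = 0.166357·33.21109·0.2988/(720·0.49167)
= 0.004664

Final: 0.004664


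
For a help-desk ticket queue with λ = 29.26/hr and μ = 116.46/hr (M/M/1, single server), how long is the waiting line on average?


ρ = 29.26/116.46 = 0.2512
Lq = ρ²/(1−ρ) = 0.06312/0.7488 = 0.08431

Final: 0.08431


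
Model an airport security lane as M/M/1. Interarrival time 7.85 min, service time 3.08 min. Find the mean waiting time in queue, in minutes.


λ = 60/7.85 = 7.6433 /hr
μ = 60/3.08 = 19.4805 /hr
ρ = λ/μ = 7.6433/19.4805 = 0.3924
Wq = ρ/(μ−λ) = 0.3924/(19.4805−7.6433) = 0.03315 hr
In minutes: 0.03315·60 = 1.989 min

Final: 1.989 min


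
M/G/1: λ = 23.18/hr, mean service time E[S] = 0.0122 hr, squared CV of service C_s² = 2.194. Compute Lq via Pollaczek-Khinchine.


ρ = λ·E[S] = 23.18·0.0122 = 0.2828
Lq = ρ²(1+C_s²)/(2(1−ρ)) = 0.07997·(1+2.194)/(2·0.7172)
= 0.07997·3.1940/1.4344 = 0.17808

Final: 0.17808


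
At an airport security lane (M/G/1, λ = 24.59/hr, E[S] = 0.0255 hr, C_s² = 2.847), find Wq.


ρ = λ·E[S] = 24.59·0.0255 = 0.6270
E[S²] = E[S]²(1+C_s²) = 0.0255²·(1+2.847) = 0.002502
Wq = λ·E[S²]/(2(1−ρ)) = 24.59·0.002502/(2·0.3730) = 0.08247 hr

Final: 0.08247 hr


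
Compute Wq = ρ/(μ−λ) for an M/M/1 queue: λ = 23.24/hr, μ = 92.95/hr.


ρ = 23.24/92.95 = 0.2500
Wq = ρ/(μ−λ) = 0.2500/(92.95 − 23.24) = 0.2500/69.71 = 0.003587 hr

Final: 0.003587 hr


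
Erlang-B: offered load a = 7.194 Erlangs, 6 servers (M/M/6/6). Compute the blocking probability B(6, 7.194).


B(c,a) = (a^c/c!) / Σ_{k=0}^{c} a^k/k!
a^6/6! = 192.526318
Σ terms (k=0..6): 1.00000 + 7.19400 + 25.87682 + 62.05261 + 111.60162 + 160.57241 + 192.52632 = 560.823772
B = 192.526318/560.823772 = 0.343292

Final: 0.343292


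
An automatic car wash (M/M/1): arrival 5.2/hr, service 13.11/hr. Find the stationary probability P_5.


ρ = 5.2/13.11 = 0.3966
P_n = (1−ρ)·ρ^n = (1 − 0.3966)·0.3966^5 = 0.6034·0.009818 = 0.005923

Final: 0.005923


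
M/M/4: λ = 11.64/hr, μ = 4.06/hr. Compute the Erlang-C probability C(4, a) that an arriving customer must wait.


a = λ/μ = 2.8670; ρ = a/4 = 0.7167
P₀ = 0.045781 (from M/M/c formula)
C(c,a) = [a^c/(c!(1−ρ))]·P₀ = [67.56282/(24·0.2833)]·0.045781
= 9.93859·0.045781 = 0.455000

Final: 0.455000


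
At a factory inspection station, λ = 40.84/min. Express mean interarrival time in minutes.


Mean interarrival time = 1/λ = 1/40.84 minute = 0.02449 minute
In minutes: 0.02449 × 1 = 0.02449 min

Final: 0.02449 min


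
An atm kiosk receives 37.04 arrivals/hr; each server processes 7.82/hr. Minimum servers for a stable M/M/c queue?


Stability requires cμ > λ ⇔ c > λ/μ.
λ/μ = 37.04/7.82 = 4.7366
Minimum integer c = ⌊4.7366⌋ + 1 = 5
Check: 5·7.82 = 39.10 > 37.04, while 4·7.82 = 31.28 ≤ 37.04

Final: 5 servers


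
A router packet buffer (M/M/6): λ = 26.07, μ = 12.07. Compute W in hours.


a = 2.1599; ρ = 0.3600; P₀ = 0.115065
Lq = P₀·a^c·ρ/(c!(1−ρ)²) = 0.01426
Wq = Lq/λ = 0.01426/26.07 = 0.0005470 hr
W = Wq + 1/μ = 0.0005470 + 0.08285 = 0.08340 hr

Final: 0.08340 hr


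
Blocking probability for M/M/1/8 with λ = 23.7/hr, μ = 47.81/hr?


ρ = λ/μ = 23.7/47.81 = 0.4957
P_K = (1−ρ)ρ^K/(1−ρ^(K+1)) = (0.5043·0.003646)/(1 − 0.001807)
= 0.001839/0.998193 = 0.001842

Final: 0.001842


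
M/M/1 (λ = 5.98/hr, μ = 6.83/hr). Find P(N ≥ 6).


ρ = 5.98/6.83 = 0.8755
P(N ≥ n) = ρ^n = 0.8755^6 = 0.450488

Final: 0.450488


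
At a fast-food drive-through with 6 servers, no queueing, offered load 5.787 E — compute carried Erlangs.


B(6,5.787) = 0.249819 (Erlang-B)
Carried load = a(1 − B) = 5.787·(1 − 0.249819) = 5.787·0.750181 = 4.3413 E

Final: 4.3413 Erlangs


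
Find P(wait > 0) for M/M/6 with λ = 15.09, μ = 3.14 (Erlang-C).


a = λ/μ = 4.8057; ρ = a/6 = 0.8010
P₀ = 0.006046 (from M/M/c formula)
C(c,a) = [a^c/(c!(1−ρ))]·P₀ = [12318.49213/(720·0.1990)]·0.006046
= 85.95570·0.006046 = 0.519709

Final: 0.519709


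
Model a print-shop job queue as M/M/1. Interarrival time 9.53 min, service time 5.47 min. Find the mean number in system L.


λ = 60/9.53 = 6.2959 /hr
μ = 60/5.47 = 10.9689 /hr
ρ = λ/μ = 6.2959/10.9689 = 0.5740
L = ρ/(1−ρ) = 0.5740/0.4260 = 1.3473

Final: 1.3473


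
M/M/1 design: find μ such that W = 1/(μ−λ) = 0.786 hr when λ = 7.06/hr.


W = 1/(μ−λ) ⇒ μ − λ = 1/W = 1/0.786 = 1.2723
μ = λ + 1/W = 7.06 + 1.2723 = 8.3323 per hr

Final: 8.3323 /hr


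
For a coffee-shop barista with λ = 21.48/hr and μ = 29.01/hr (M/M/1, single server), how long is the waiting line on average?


ρ = 21.48/29.01 = 0.7404
Lq = ρ²/(1−ρ) = 0.5482/0.2596 = 2.1122

Final: 2.1122


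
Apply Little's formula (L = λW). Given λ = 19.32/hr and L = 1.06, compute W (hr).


W = L/λ = 1.06/19.32 = 0.05487 hr

Final: 0.05487 hr


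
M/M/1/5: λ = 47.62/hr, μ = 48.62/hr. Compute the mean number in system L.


ρ = 47.62/48.62 = 0.9794
L = ρ[1 − (K+1)ρ^K + Kρ^(K+1)] / [(1−ρ)(1−ρ^(K+1))]
Numerator: 0.9794·(1 − 6·0.901306 + 5·0.882768) = 0.005882
Denominator: (0.02057)·(0.117232) = 0.002411
L = 0.005882/0.002411 = 2.4394

Final: 2.4394


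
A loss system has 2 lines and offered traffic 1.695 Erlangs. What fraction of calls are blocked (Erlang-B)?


B(c,a) = (a^c/c!) / Σ_{k=0}^{c} a^k/k!
a^2/2! = 1.436513
Σ terms (k=0..2): 1.00000 + 1.69500 + 1.43651 = 4.131513
B = 1.436513/4.131513 = 0.347697

Final: 0.347697


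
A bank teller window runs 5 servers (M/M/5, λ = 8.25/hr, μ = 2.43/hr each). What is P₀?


a = λ/μ = 8.25/2.43 = 3.3951; ρ = a/c = 0.6790
Σ_{k=0}^{4} a^k/k! (terms k=0..4) = 1.00000 + 3.39506 + 5.76322 + 6.52216 + 5.53579 = 22.21624
Tail: a^5/(5!(1−ρ)) = 451.06422/(120·0.3210) = 11.71032
P₀ = 1/(22.21624 + 11.71032) = 1/33.92656 = 0.029475

Final: 0.029475


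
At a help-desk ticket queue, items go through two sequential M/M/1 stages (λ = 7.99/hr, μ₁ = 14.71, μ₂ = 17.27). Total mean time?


Each node sees arrival rate λ = 7.99/hr (tandem ⇒ throughput preserved).
W₁ = 1/(μ₁−λ) = 1/(14.71−7.99) = 0.14881 hr
W₂ = 1/(μ₂−λ) = 1/(17.27−7.99) = 0.10776 hr
W_total = W₁ + W₂ = 0.14881 + 0.10776 = 0.25657 hr

Final: 0.25657 hr
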